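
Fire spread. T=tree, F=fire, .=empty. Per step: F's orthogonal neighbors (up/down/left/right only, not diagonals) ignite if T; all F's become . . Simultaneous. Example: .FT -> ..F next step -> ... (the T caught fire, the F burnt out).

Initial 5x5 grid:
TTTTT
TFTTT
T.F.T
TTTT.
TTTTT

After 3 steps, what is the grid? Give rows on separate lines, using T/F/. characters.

Step 1: 4 trees catch fire, 2 burn out
  TFTTT
  F.FTT
  T...T
  TTFT.
  TTTTT
Step 2: 7 trees catch fire, 4 burn out
  F.FTT
  ...FT
  F...T
  TF.F.
  TTFTT
Step 3: 5 trees catch fire, 7 burn out
  ...FT
  ....F
  ....T
  F....
  TF.FT

...FT
....F
....T
F....
TF.FT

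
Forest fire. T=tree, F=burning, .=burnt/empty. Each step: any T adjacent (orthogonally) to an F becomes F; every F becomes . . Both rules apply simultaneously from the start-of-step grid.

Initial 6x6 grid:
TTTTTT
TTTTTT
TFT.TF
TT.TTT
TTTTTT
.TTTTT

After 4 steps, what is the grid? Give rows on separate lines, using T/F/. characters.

Step 1: 7 trees catch fire, 2 burn out
  TTTTTT
  TFTTTF
  F.F.F.
  TF.TTF
  TTTTTT
  .TTTTT
Step 2: 9 trees catch fire, 7 burn out
  TFTTTF
  F.FTF.
  ......
  F..TF.
  TFTTTF
  .TTTTT
Step 3: 10 trees catch fire, 9 burn out
  F.FTF.
  ...F..
  ......
  ...F..
  F.FTF.
  .FTTTF
Step 4: 4 trees catch fire, 10 burn out
  ...F..
  ......
  ......
  ......
  ...F..
  ..FTF.

...F..
......
......
......
...F..
..FTF.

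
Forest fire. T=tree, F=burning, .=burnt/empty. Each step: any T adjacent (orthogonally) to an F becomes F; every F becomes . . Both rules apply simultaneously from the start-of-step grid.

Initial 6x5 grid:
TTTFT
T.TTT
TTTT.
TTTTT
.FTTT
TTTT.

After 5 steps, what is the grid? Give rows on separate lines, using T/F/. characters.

Step 1: 6 trees catch fire, 2 burn out
  TTF.F
  T.TFT
  TTTT.
  TFTTT
  ..FTT
  TFTT.
Step 2: 10 trees catch fire, 6 burn out
  TF...
  T.F.F
  TFTF.
  F.FTT
  ...FT
  F.FT.
Step 3: 6 trees catch fire, 10 burn out
  F....
  T....
  F.F..
  ...FT
  ....F
  ...F.
Step 4: 2 trees catch fire, 6 burn out
  .....
  F....
  .....
  ....F
  .....
  .....
Step 5: 0 trees catch fire, 2 burn out
  .....
  .....
  .....
  .....
  .....
  .....

.....
.....
.....
.....
.....
.....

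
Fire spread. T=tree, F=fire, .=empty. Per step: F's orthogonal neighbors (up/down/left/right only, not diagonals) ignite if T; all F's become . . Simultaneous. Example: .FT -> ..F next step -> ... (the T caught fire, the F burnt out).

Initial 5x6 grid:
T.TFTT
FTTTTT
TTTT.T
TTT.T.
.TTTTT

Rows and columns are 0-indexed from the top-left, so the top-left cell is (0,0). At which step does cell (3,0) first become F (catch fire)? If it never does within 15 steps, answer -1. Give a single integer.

Step 1: cell (3,0)='T' (+6 fires, +2 burnt)
Step 2: cell (3,0)='F' (+6 fires, +6 burnt)
  -> target ignites at step 2
Step 3: cell (3,0)='.' (+3 fires, +6 burnt)
Step 4: cell (3,0)='.' (+3 fires, +3 burnt)
Step 5: cell (3,0)='.' (+1 fires, +3 burnt)
Step 6: cell (3,0)='.' (+1 fires, +1 burnt)
Step 7: cell (3,0)='.' (+1 fires, +1 burnt)
Step 8: cell (3,0)='.' (+2 fires, +1 burnt)
Step 9: cell (3,0)='.' (+0 fires, +2 burnt)
  fire out at step 9

2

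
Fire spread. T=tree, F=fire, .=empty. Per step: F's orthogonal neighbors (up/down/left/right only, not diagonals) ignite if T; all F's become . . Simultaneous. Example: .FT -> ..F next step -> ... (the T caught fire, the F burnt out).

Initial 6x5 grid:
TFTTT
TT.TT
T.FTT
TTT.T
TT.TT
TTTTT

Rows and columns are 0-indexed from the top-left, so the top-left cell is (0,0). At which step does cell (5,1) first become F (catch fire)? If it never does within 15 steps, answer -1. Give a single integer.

Step 1: cell (5,1)='T' (+5 fires, +2 burnt)
Step 2: cell (5,1)='T' (+5 fires, +5 burnt)
Step 3: cell (5,1)='T' (+6 fires, +5 burnt)
Step 4: cell (5,1)='F' (+3 fires, +6 burnt)
  -> target ignites at step 4
Step 5: cell (5,1)='.' (+4 fires, +3 burnt)
Step 6: cell (5,1)='.' (+1 fires, +4 burnt)
Step 7: cell (5,1)='.' (+0 fires, +1 burnt)
  fire out at step 7

4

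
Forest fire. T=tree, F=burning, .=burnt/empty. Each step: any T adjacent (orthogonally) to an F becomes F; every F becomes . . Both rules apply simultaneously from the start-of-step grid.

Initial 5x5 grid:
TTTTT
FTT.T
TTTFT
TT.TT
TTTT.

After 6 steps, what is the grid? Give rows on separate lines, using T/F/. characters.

Step 1: 6 trees catch fire, 2 burn out
  FTTTT
  .FT.T
  FTF.F
  TT.FT
  TTTT.
Step 2: 7 trees catch fire, 6 burn out
  .FTTT
  ..F.F
  .F...
  FT..F
  TTTF.
Step 3: 5 trees catch fire, 7 burn out
  ..FTF
  .....
  .....
  .F...
  FTF..
Step 4: 2 trees catch fire, 5 burn out
  ...F.
  .....
  .....
  .....
  .F...
Step 5: 0 trees catch fire, 2 burn out
  .....
  .....
  .....
  .....
  .....
Step 6: 0 trees catch fire, 0 burn out
  .....
  .....
  .....
  .....
  .....

.....
.....
.....
.....
.....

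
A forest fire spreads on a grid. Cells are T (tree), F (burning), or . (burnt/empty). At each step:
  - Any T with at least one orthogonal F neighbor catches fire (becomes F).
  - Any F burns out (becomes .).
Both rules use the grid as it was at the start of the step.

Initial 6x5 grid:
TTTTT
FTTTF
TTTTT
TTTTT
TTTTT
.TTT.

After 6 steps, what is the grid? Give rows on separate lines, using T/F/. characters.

Step 1: 6 trees catch fire, 2 burn out
  FTTTF
  .FTF.
  FTTTF
  TTTTT
  TTTTT
  .TTT.
Step 2: 7 trees catch fire, 6 burn out
  .FTF.
  ..F..
  .FTF.
  FTTTF
  TTTTT
  .TTT.
Step 3: 6 trees catch fire, 7 burn out
  ..F..
  .....
  ..F..
  .FTF.
  FTTTF
  .TTT.
Step 4: 3 trees catch fire, 6 burn out
  .....
  .....
  .....
  ..F..
  .FTF.
  .TTT.
Step 5: 3 trees catch fire, 3 burn out
  .....
  .....
  .....
  .....
  ..F..
  .FTF.
Step 6: 1 trees catch fire, 3 burn out
  .....
  .....
  .....
  .....
  .....
  ..F..

.....
.....
.....
.....
.....
..F..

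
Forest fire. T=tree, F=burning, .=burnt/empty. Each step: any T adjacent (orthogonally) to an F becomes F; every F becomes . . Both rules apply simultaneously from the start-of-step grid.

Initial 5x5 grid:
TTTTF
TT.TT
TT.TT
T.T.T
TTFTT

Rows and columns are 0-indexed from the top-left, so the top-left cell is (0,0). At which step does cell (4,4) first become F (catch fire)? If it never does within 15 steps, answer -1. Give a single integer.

Step 1: cell (4,4)='T' (+5 fires, +2 burnt)
Step 2: cell (4,4)='F' (+5 fires, +5 burnt)
  -> target ignites at step 2
Step 3: cell (4,4)='.' (+4 fires, +5 burnt)
Step 4: cell (4,4)='.' (+3 fires, +4 burnt)
Step 5: cell (4,4)='.' (+2 fires, +3 burnt)
Step 6: cell (4,4)='.' (+0 fires, +2 burnt)
  fire out at step 6

2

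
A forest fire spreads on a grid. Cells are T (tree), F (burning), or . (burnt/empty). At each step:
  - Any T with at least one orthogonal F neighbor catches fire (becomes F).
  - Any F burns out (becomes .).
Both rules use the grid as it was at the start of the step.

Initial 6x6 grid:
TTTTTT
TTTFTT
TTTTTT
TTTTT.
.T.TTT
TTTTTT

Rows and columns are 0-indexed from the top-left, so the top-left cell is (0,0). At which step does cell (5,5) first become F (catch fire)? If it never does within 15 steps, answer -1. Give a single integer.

Step 1: cell (5,5)='T' (+4 fires, +1 burnt)
Step 2: cell (5,5)='T' (+7 fires, +4 burnt)
Step 3: cell (5,5)='T' (+8 fires, +7 burnt)
Step 4: cell (5,5)='T' (+5 fires, +8 burnt)
Step 5: cell (5,5)='T' (+5 fires, +5 burnt)
Step 6: cell (5,5)='F' (+2 fires, +5 burnt)
  -> target ignites at step 6
Step 7: cell (5,5)='.' (+1 fires, +2 burnt)
Step 8: cell (5,5)='.' (+0 fires, +1 burnt)
  fire out at step 8

6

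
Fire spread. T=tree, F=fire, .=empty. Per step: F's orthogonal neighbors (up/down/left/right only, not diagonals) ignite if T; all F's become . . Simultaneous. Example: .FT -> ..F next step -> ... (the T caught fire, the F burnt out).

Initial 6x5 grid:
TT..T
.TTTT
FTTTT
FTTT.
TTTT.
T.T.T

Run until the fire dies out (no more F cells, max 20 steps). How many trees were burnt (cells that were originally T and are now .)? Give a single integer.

Step 1: +3 fires, +2 burnt (F count now 3)
Step 2: +5 fires, +3 burnt (F count now 5)
Step 3: +5 fires, +5 burnt (F count now 5)
Step 4: +5 fires, +5 burnt (F count now 5)
Step 5: +1 fires, +5 burnt (F count now 1)
Step 6: +1 fires, +1 burnt (F count now 1)
Step 7: +0 fires, +1 burnt (F count now 0)
Fire out after step 7
Initially T: 21, now '.': 29
Total burnt (originally-T cells now '.'): 20

Answer: 20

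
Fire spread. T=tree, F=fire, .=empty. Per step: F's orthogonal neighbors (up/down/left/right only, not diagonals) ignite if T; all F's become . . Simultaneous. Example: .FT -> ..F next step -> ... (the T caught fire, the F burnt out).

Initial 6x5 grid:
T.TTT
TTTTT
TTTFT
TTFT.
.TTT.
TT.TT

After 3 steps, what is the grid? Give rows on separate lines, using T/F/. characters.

Step 1: 6 trees catch fire, 2 burn out
  T.TTT
  TTTFT
  TTF.F
  TF.F.
  .TFT.
  TT.TT
Step 2: 7 trees catch fire, 6 burn out
  T.TFT
  TTF.F
  TF...
  F....
  .F.F.
  TT.TT
Step 3: 6 trees catch fire, 7 burn out
  T.F.F
  TF...
  F....
  .....
  .....
  TF.FT

T.F.F
TF...
F....
.....
.....
TF.FT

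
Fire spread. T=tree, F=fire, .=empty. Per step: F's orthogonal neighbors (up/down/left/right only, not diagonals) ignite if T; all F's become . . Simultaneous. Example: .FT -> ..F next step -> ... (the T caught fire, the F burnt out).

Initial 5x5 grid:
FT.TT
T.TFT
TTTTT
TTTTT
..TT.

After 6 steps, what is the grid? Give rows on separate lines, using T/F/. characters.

Step 1: 6 trees catch fire, 2 burn out
  .F.FT
  F.F.F
  TTTFT
  TTTTT
  ..TT.
Step 2: 5 trees catch fire, 6 burn out
  ....F
  .....
  FTF.F
  TTTFT
  ..TT.
Step 3: 5 trees catch fire, 5 burn out
  .....
  .....
  .F...
  FTF.F
  ..TF.
Step 4: 2 trees catch fire, 5 burn out
  .....
  .....
  .....
  .F...
  ..F..
Step 5: 0 trees catch fire, 2 burn out
  .....
  .....
  .....
  .....
  .....
Step 6: 0 trees catch fire, 0 burn out
  .....
  .....
  .....
  .....
  .....

.....
.....
.....
.....
.....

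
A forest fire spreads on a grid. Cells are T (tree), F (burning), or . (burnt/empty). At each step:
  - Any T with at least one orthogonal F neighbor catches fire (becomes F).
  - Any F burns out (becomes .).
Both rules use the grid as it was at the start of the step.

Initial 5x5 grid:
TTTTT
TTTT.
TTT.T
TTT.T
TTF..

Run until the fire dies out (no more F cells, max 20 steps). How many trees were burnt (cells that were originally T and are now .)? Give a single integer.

Answer: 17

Derivation:
Step 1: +2 fires, +1 burnt (F count now 2)
Step 2: +3 fires, +2 burnt (F count now 3)
Step 3: +3 fires, +3 burnt (F count now 3)
Step 4: +4 fires, +3 burnt (F count now 4)
Step 5: +3 fires, +4 burnt (F count now 3)
Step 6: +2 fires, +3 burnt (F count now 2)
Step 7: +0 fires, +2 burnt (F count now 0)
Fire out after step 7
Initially T: 19, now '.': 23
Total burnt (originally-T cells now '.'): 17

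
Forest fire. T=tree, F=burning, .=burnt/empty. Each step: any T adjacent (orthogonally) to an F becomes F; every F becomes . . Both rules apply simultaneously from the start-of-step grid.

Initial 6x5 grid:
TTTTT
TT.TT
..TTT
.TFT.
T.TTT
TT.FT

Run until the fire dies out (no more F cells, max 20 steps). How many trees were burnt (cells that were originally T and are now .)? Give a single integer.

Step 1: +6 fires, +2 burnt (F count now 6)
Step 2: +2 fires, +6 burnt (F count now 2)
Step 3: +2 fires, +2 burnt (F count now 2)
Step 4: +2 fires, +2 burnt (F count now 2)
Step 5: +2 fires, +2 burnt (F count now 2)
Step 6: +1 fires, +2 burnt (F count now 1)
Step 7: +2 fires, +1 burnt (F count now 2)
Step 8: +1 fires, +2 burnt (F count now 1)
Step 9: +0 fires, +1 burnt (F count now 0)
Fire out after step 9
Initially T: 21, now '.': 27
Total burnt (originally-T cells now '.'): 18

Answer: 18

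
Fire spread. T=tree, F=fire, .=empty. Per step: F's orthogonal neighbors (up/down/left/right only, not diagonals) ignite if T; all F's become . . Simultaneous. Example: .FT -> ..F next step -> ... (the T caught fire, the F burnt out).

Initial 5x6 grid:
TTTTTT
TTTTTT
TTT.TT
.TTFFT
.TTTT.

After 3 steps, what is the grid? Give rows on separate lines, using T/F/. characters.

Step 1: 5 trees catch fire, 2 burn out
  TTTTTT
  TTTTTT
  TTT.FT
  .TF..F
  .TTFF.
Step 2: 5 trees catch fire, 5 burn out
  TTTTTT
  TTTTFT
  TTF..F
  .F....
  .TF...
Step 3: 6 trees catch fire, 5 burn out
  TTTTFT
  TTFF.F
  TF....
  ......
  .F....

TTTTFT
TTFF.F
TF....
......
.F....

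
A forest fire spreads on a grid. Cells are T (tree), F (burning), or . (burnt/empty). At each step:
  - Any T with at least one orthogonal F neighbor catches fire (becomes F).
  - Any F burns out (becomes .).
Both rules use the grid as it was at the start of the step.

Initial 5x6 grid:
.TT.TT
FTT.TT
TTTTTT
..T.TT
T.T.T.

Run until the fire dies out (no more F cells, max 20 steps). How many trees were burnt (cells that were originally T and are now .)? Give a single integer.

Step 1: +2 fires, +1 burnt (F count now 2)
Step 2: +3 fires, +2 burnt (F count now 3)
Step 3: +2 fires, +3 burnt (F count now 2)
Step 4: +2 fires, +2 burnt (F count now 2)
Step 5: +2 fires, +2 burnt (F count now 2)
Step 6: +3 fires, +2 burnt (F count now 3)
Step 7: +4 fires, +3 burnt (F count now 4)
Step 8: +1 fires, +4 burnt (F count now 1)
Step 9: +0 fires, +1 burnt (F count now 0)
Fire out after step 9
Initially T: 20, now '.': 29
Total burnt (originally-T cells now '.'): 19

Answer: 19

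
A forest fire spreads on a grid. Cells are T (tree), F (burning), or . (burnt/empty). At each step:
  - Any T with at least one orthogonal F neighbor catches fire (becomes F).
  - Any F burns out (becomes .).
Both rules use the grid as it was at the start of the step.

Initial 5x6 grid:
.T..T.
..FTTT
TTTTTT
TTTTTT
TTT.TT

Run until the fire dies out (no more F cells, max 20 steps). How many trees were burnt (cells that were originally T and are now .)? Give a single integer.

Answer: 21

Derivation:
Step 1: +2 fires, +1 burnt (F count now 2)
Step 2: +4 fires, +2 burnt (F count now 4)
Step 3: +7 fires, +4 burnt (F count now 7)
Step 4: +4 fires, +7 burnt (F count now 4)
Step 5: +3 fires, +4 burnt (F count now 3)
Step 6: +1 fires, +3 burnt (F count now 1)
Step 7: +0 fires, +1 burnt (F count now 0)
Fire out after step 7
Initially T: 22, now '.': 29
Total burnt (originally-T cells now '.'): 21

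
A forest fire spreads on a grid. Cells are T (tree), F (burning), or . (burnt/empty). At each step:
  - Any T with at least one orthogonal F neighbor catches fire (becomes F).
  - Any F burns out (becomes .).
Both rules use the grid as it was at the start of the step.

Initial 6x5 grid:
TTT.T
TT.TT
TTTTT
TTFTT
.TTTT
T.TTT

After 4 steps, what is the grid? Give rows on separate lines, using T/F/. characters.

Step 1: 4 trees catch fire, 1 burn out
  TTT.T
  TT.TT
  TTFTT
  TF.FT
  .TFTT
  T.TTT
Step 2: 7 trees catch fire, 4 burn out
  TTT.T
  TT.TT
  TF.FT
  F...F
  .F.FT
  T.FTT
Step 3: 6 trees catch fire, 7 burn out
  TTT.T
  TF.FT
  F...F
  .....
  ....F
  T..FT
Step 4: 4 trees catch fire, 6 burn out
  TFT.T
  F...F
  .....
  .....
  .....
  T...F

TFT.T
F...F
.....
.....
.....
T...F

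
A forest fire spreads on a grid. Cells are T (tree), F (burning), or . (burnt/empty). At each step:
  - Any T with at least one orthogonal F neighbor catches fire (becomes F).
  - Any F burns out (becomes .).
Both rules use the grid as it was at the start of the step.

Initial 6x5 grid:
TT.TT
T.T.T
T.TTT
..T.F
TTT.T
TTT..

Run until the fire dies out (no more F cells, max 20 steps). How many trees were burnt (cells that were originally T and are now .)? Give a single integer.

Step 1: +2 fires, +1 burnt (F count now 2)
Step 2: +2 fires, +2 burnt (F count now 2)
Step 3: +2 fires, +2 burnt (F count now 2)
Step 4: +3 fires, +2 burnt (F count now 3)
Step 5: +1 fires, +3 burnt (F count now 1)
Step 6: +2 fires, +1 burnt (F count now 2)
Step 7: +2 fires, +2 burnt (F count now 2)
Step 8: +1 fires, +2 burnt (F count now 1)
Step 9: +0 fires, +1 burnt (F count now 0)
Fire out after step 9
Initially T: 19, now '.': 26
Total burnt (originally-T cells now '.'): 15

Answer: 15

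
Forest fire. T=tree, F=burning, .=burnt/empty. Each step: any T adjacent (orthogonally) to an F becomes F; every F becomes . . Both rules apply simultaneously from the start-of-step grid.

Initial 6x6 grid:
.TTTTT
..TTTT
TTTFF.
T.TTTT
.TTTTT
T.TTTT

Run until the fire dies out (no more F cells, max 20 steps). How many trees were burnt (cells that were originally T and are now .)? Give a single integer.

Answer: 26

Derivation:
Step 1: +5 fires, +2 burnt (F count now 5)
Step 2: +9 fires, +5 burnt (F count now 9)
Step 3: +7 fires, +9 burnt (F count now 7)
Step 4: +5 fires, +7 burnt (F count now 5)
Step 5: +0 fires, +5 burnt (F count now 0)
Fire out after step 5
Initially T: 27, now '.': 35
Total burnt (originally-T cells now '.'): 26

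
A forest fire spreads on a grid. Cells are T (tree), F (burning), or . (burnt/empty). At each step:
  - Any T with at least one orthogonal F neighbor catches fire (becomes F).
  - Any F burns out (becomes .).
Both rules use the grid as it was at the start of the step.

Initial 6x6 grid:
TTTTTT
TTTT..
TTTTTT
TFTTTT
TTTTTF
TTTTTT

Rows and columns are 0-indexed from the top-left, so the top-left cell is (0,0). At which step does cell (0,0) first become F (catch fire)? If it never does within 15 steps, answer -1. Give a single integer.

Step 1: cell (0,0)='T' (+7 fires, +2 burnt)
Step 2: cell (0,0)='T' (+11 fires, +7 burnt)
Step 3: cell (0,0)='T' (+8 fires, +11 burnt)
Step 4: cell (0,0)='F' (+3 fires, +8 burnt)
  -> target ignites at step 4
Step 5: cell (0,0)='.' (+1 fires, +3 burnt)
Step 6: cell (0,0)='.' (+1 fires, +1 burnt)
Step 7: cell (0,0)='.' (+1 fires, +1 burnt)
Step 8: cell (0,0)='.' (+0 fires, +1 burnt)
  fire out at step 8

4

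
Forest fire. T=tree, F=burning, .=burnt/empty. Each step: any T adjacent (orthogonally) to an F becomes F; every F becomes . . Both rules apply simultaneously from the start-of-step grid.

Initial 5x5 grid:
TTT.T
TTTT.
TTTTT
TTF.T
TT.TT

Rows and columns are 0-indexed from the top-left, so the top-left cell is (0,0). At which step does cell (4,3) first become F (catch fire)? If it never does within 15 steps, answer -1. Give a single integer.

Step 1: cell (4,3)='T' (+2 fires, +1 burnt)
Step 2: cell (4,3)='T' (+5 fires, +2 burnt)
Step 3: cell (4,3)='T' (+6 fires, +5 burnt)
Step 4: cell (4,3)='T' (+3 fires, +6 burnt)
Step 5: cell (4,3)='T' (+2 fires, +3 burnt)
Step 6: cell (4,3)='F' (+1 fires, +2 burnt)
  -> target ignites at step 6
Step 7: cell (4,3)='.' (+0 fires, +1 burnt)
  fire out at step 7

6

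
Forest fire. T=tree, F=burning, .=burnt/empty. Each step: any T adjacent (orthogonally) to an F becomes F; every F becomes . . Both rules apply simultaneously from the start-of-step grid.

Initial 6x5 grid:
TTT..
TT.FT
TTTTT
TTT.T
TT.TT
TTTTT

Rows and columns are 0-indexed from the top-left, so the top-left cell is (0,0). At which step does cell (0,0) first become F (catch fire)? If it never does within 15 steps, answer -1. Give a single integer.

Step 1: cell (0,0)='T' (+2 fires, +1 burnt)
Step 2: cell (0,0)='T' (+2 fires, +2 burnt)
Step 3: cell (0,0)='T' (+3 fires, +2 burnt)
Step 4: cell (0,0)='T' (+4 fires, +3 burnt)
Step 5: cell (0,0)='T' (+6 fires, +4 burnt)
Step 6: cell (0,0)='F' (+5 fires, +6 burnt)
  -> target ignites at step 6
Step 7: cell (0,0)='.' (+2 fires, +5 burnt)
Step 8: cell (0,0)='.' (+0 fires, +2 burnt)
  fire out at step 8

6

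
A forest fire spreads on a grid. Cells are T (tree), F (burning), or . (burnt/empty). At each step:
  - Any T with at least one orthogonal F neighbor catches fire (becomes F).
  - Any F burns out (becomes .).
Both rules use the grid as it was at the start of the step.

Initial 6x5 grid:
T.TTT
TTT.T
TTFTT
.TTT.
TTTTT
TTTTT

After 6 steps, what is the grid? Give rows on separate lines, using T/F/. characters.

Step 1: 4 trees catch fire, 1 burn out
  T.TTT
  TTF.T
  TF.FT
  .TFT.
  TTTTT
  TTTTT
Step 2: 7 trees catch fire, 4 burn out
  T.FTT
  TF..T
  F...F
  .F.F.
  TTFTT
  TTTTT
Step 3: 6 trees catch fire, 7 burn out
  T..FT
  F...F
  .....
  .....
  TF.FT
  TTFTT
Step 4: 6 trees catch fire, 6 burn out
  F...F
  .....
  .....
  .....
  F...F
  TF.FT
Step 5: 2 trees catch fire, 6 burn out
  .....
  .....
  .....
  .....
  .....
  F...F
Step 6: 0 trees catch fire, 2 burn out
  .....
  .....
  .....
  .....
  .....
  .....

.....
.....
.....
.....
.....
.....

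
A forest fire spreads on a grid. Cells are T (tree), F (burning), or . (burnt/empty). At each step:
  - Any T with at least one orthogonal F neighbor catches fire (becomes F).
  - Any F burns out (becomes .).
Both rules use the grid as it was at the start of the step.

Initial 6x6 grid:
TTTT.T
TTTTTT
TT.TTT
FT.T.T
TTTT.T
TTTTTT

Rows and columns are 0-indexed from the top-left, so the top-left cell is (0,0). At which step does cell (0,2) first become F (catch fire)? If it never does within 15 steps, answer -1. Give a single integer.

Step 1: cell (0,2)='T' (+3 fires, +1 burnt)
Step 2: cell (0,2)='T' (+4 fires, +3 burnt)
Step 3: cell (0,2)='T' (+4 fires, +4 burnt)
Step 4: cell (0,2)='T' (+4 fires, +4 burnt)
Step 5: cell (0,2)='F' (+4 fires, +4 burnt)
  -> target ignites at step 5
Step 6: cell (0,2)='.' (+4 fires, +4 burnt)
Step 7: cell (0,2)='.' (+3 fires, +4 burnt)
Step 8: cell (0,2)='.' (+3 fires, +3 burnt)
Step 9: cell (0,2)='.' (+1 fires, +3 burnt)
Step 10: cell (0,2)='.' (+0 fires, +1 burnt)
  fire out at step 10

5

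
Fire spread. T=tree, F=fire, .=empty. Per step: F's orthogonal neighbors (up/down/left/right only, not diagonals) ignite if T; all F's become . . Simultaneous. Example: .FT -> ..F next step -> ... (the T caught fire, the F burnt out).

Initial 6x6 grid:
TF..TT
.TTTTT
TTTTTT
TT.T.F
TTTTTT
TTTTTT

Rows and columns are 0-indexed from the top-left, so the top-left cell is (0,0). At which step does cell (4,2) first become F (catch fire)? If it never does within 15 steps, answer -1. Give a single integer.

Step 1: cell (4,2)='T' (+4 fires, +2 burnt)
Step 2: cell (4,2)='T' (+6 fires, +4 burnt)
Step 3: cell (4,2)='T' (+9 fires, +6 burnt)
Step 4: cell (4,2)='F' (+6 fires, +9 burnt)
  -> target ignites at step 4
Step 5: cell (4,2)='.' (+3 fires, +6 burnt)
Step 6: cell (4,2)='.' (+1 fires, +3 burnt)
Step 7: cell (4,2)='.' (+0 fires, +1 burnt)
  fire out at step 7

4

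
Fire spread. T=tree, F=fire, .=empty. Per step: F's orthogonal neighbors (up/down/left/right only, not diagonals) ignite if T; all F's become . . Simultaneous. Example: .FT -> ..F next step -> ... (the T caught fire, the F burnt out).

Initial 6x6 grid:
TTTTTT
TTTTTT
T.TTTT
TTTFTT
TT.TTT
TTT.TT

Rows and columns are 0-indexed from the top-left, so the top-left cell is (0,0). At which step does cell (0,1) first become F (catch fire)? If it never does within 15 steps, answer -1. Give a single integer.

Step 1: cell (0,1)='T' (+4 fires, +1 burnt)
Step 2: cell (0,1)='T' (+6 fires, +4 burnt)
Step 3: cell (0,1)='T' (+8 fires, +6 burnt)
Step 4: cell (0,1)='T' (+8 fires, +8 burnt)
Step 5: cell (0,1)='F' (+5 fires, +8 burnt)
  -> target ignites at step 5
Step 6: cell (0,1)='.' (+1 fires, +5 burnt)
Step 7: cell (0,1)='.' (+0 fires, +1 burnt)
  fire out at step 7

5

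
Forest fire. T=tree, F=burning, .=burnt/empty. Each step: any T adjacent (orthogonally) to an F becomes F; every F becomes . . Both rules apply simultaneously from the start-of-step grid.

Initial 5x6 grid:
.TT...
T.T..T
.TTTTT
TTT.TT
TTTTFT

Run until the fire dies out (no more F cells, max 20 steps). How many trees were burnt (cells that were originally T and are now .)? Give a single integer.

Step 1: +3 fires, +1 burnt (F count now 3)
Step 2: +3 fires, +3 burnt (F count now 3)
Step 3: +4 fires, +3 burnt (F count now 4)
Step 4: +4 fires, +4 burnt (F count now 4)
Step 5: +3 fires, +4 burnt (F count now 3)
Step 6: +1 fires, +3 burnt (F count now 1)
Step 7: +1 fires, +1 burnt (F count now 1)
Step 8: +0 fires, +1 burnt (F count now 0)
Fire out after step 8
Initially T: 20, now '.': 29
Total burnt (originally-T cells now '.'): 19

Answer: 19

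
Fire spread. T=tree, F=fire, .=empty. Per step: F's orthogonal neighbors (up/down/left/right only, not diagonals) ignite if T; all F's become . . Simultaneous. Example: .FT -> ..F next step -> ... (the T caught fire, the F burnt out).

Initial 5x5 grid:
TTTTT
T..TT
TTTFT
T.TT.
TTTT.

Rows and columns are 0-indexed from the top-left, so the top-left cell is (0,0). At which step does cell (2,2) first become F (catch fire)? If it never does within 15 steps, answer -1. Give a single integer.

Step 1: cell (2,2)='F' (+4 fires, +1 burnt)
  -> target ignites at step 1
Step 2: cell (2,2)='.' (+5 fires, +4 burnt)
Step 3: cell (2,2)='.' (+4 fires, +5 burnt)
Step 4: cell (2,2)='.' (+4 fires, +4 burnt)
Step 5: cell (2,2)='.' (+2 fires, +4 burnt)
Step 6: cell (2,2)='.' (+0 fires, +2 burnt)
  fire out at step 6

1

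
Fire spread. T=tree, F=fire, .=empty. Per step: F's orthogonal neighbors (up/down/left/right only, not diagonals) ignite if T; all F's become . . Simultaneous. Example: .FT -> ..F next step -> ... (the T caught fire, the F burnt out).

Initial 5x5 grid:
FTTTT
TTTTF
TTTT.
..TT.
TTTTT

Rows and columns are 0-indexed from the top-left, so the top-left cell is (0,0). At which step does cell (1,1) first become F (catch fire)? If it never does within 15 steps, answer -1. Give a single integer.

Step 1: cell (1,1)='T' (+4 fires, +2 burnt)
Step 2: cell (1,1)='F' (+6 fires, +4 burnt)
  -> target ignites at step 2
Step 3: cell (1,1)='.' (+3 fires, +6 burnt)
Step 4: cell (1,1)='.' (+2 fires, +3 burnt)
Step 5: cell (1,1)='.' (+2 fires, +2 burnt)
Step 6: cell (1,1)='.' (+1 fires, +2 burnt)
Step 7: cell (1,1)='.' (+1 fires, +1 burnt)
Step 8: cell (1,1)='.' (+0 fires, +1 burnt)
  fire out at step 8

2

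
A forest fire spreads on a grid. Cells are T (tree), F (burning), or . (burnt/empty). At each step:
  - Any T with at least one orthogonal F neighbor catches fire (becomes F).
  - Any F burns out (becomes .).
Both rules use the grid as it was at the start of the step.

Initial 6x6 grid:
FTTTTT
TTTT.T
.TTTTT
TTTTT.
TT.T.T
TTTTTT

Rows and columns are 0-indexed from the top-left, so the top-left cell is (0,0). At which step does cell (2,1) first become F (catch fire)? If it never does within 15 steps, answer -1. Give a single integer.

Step 1: cell (2,1)='T' (+2 fires, +1 burnt)
Step 2: cell (2,1)='T' (+2 fires, +2 burnt)
Step 3: cell (2,1)='F' (+3 fires, +2 burnt)
  -> target ignites at step 3
Step 4: cell (2,1)='.' (+4 fires, +3 burnt)
Step 5: cell (2,1)='.' (+5 fires, +4 burnt)
Step 6: cell (2,1)='.' (+5 fires, +5 burnt)
Step 7: cell (2,1)='.' (+5 fires, +5 burnt)
Step 8: cell (2,1)='.' (+1 fires, +5 burnt)
Step 9: cell (2,1)='.' (+1 fires, +1 burnt)
Step 10: cell (2,1)='.' (+1 fires, +1 burnt)
Step 11: cell (2,1)='.' (+1 fires, +1 burnt)
Step 12: cell (2,1)='.' (+0 fires, +1 burnt)
  fire out at step 12

3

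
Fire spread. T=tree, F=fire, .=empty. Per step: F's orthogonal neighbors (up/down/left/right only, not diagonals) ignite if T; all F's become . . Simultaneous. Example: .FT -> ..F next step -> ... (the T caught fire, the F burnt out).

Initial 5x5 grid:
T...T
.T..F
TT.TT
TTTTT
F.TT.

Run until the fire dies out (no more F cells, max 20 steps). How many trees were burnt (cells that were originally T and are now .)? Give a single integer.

Step 1: +3 fires, +2 burnt (F count now 3)
Step 2: +4 fires, +3 burnt (F count now 4)
Step 3: +3 fires, +4 burnt (F count now 3)
Step 4: +3 fires, +3 burnt (F count now 3)
Step 5: +0 fires, +3 burnt (F count now 0)
Fire out after step 5
Initially T: 14, now '.': 24
Total burnt (originally-T cells now '.'): 13

Answer: 13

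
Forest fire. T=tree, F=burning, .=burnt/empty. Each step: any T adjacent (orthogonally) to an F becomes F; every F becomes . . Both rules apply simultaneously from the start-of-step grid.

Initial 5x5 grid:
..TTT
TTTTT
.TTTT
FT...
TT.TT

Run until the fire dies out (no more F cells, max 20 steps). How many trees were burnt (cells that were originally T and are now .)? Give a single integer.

Answer: 15

Derivation:
Step 1: +2 fires, +1 burnt (F count now 2)
Step 2: +2 fires, +2 burnt (F count now 2)
Step 3: +2 fires, +2 burnt (F count now 2)
Step 4: +3 fires, +2 burnt (F count now 3)
Step 5: +3 fires, +3 burnt (F count now 3)
Step 6: +2 fires, +3 burnt (F count now 2)
Step 7: +1 fires, +2 burnt (F count now 1)
Step 8: +0 fires, +1 burnt (F count now 0)
Fire out after step 8
Initially T: 17, now '.': 23
Total burnt (originally-T cells now '.'): 15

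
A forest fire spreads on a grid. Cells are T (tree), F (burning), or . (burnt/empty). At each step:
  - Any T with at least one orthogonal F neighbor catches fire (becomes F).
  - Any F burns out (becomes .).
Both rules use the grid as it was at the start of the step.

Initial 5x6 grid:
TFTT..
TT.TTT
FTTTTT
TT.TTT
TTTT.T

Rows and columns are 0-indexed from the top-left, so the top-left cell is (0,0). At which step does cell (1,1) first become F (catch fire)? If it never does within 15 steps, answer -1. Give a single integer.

Step 1: cell (1,1)='F' (+6 fires, +2 burnt)
  -> target ignites at step 1
Step 2: cell (1,1)='.' (+4 fires, +6 burnt)
Step 3: cell (1,1)='.' (+3 fires, +4 burnt)
Step 4: cell (1,1)='.' (+4 fires, +3 burnt)
Step 5: cell (1,1)='.' (+4 fires, +4 burnt)
Step 6: cell (1,1)='.' (+1 fires, +4 burnt)
Step 7: cell (1,1)='.' (+1 fires, +1 burnt)
Step 8: cell (1,1)='.' (+0 fires, +1 burnt)
  fire out at step 8

1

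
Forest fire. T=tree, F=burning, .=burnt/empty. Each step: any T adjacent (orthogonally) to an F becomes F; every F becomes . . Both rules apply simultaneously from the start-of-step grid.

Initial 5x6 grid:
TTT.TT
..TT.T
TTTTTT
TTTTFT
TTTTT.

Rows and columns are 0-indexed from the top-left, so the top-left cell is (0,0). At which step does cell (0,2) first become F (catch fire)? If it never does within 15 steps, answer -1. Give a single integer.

Step 1: cell (0,2)='T' (+4 fires, +1 burnt)
Step 2: cell (0,2)='T' (+4 fires, +4 burnt)
Step 3: cell (0,2)='T' (+5 fires, +4 burnt)
Step 4: cell (0,2)='T' (+5 fires, +5 burnt)
Step 5: cell (0,2)='F' (+4 fires, +5 burnt)
  -> target ignites at step 5
Step 6: cell (0,2)='.' (+1 fires, +4 burnt)
Step 7: cell (0,2)='.' (+1 fires, +1 burnt)
Step 8: cell (0,2)='.' (+0 fires, +1 burnt)
  fire out at step 8

5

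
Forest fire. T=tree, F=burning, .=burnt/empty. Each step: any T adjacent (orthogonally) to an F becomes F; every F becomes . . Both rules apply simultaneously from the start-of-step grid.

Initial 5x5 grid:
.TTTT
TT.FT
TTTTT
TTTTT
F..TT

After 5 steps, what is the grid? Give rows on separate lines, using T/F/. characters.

Step 1: 4 trees catch fire, 2 burn out
  .TTFT
  TT..F
  TTTFT
  FTTTT
  ...TT
Step 2: 7 trees catch fire, 4 burn out
  .TF.F
  TT...
  FTF.F
  .FTFT
  ...TT
Step 3: 6 trees catch fire, 7 burn out
  .F...
  FT...
  .F...
  ..F.F
  ...FT
Step 4: 2 trees catch fire, 6 burn out
  .....
  .F...
  .....
  .....
  ....F
Step 5: 0 trees catch fire, 2 burn out
  .....
  .....
  .....
  .....
  .....

.....
.....
.....
.....
.....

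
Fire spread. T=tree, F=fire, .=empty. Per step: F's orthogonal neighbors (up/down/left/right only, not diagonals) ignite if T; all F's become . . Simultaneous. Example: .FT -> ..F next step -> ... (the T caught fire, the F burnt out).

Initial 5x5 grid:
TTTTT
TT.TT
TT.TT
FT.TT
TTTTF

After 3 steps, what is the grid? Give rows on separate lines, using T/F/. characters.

Step 1: 5 trees catch fire, 2 burn out
  TTTTT
  TT.TT
  FT.TT
  .F.TF
  FTTF.
Step 2: 6 trees catch fire, 5 burn out
  TTTTT
  FT.TT
  .F.TF
  ...F.
  .FF..
Step 3: 4 trees catch fire, 6 burn out
  FTTTT
  .F.TF
  ...F.
  .....
  .....

FTTTT
.F.TF
...F.
.....
.....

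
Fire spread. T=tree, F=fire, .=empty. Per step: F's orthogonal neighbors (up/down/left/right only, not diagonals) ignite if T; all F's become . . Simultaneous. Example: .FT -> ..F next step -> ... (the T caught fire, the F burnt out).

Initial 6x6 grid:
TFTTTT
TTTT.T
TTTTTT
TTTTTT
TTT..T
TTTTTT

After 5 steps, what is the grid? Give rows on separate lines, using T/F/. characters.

Step 1: 3 trees catch fire, 1 burn out
  F.FTTT
  TFTT.T
  TTTTTT
  TTTTTT
  TTT..T
  TTTTTT
Step 2: 4 trees catch fire, 3 burn out
  ...FTT
  F.FT.T
  TFTTTT
  TTTTTT
  TTT..T
  TTTTTT
Step 3: 5 trees catch fire, 4 burn out
  ....FT
  ...F.T
  F.FTTT
  TFTTTT
  TTT..T
  TTTTTT
Step 4: 5 trees catch fire, 5 burn out
  .....F
  .....T
  ...FTT
  F.FTTT
  TFT..T
  TTTTTT
Step 5: 6 trees catch fire, 5 burn out
  ......
  .....F
  ....FT
  ...FTT
  F.F..T
  TFTTTT

......
.....F
....FT
...FTT
F.F..T
TFTTTT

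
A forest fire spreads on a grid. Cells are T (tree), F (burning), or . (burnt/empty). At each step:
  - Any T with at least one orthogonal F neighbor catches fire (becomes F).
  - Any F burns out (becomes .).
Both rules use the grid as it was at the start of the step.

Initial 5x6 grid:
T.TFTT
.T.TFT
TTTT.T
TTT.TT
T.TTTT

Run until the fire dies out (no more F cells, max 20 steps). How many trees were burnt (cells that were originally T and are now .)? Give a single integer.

Step 1: +4 fires, +2 burnt (F count now 4)
Step 2: +3 fires, +4 burnt (F count now 3)
Step 3: +2 fires, +3 burnt (F count now 2)
Step 4: +4 fires, +2 burnt (F count now 4)
Step 5: +5 fires, +4 burnt (F count now 5)
Step 6: +2 fires, +5 burnt (F count now 2)
Step 7: +1 fires, +2 burnt (F count now 1)
Step 8: +0 fires, +1 burnt (F count now 0)
Fire out after step 8
Initially T: 22, now '.': 29
Total burnt (originally-T cells now '.'): 21

Answer: 21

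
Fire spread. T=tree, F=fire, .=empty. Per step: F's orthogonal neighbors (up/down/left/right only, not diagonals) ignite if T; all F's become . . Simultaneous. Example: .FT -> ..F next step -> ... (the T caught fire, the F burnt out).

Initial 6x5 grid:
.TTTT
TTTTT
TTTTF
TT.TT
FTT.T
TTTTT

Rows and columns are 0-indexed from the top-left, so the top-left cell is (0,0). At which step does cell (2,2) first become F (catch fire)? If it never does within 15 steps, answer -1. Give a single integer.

Step 1: cell (2,2)='T' (+6 fires, +2 burnt)
Step 2: cell (2,2)='F' (+9 fires, +6 burnt)
  -> target ignites at step 2
Step 3: cell (2,2)='.' (+6 fires, +9 burnt)
Step 4: cell (2,2)='.' (+3 fires, +6 burnt)
Step 5: cell (2,2)='.' (+1 fires, +3 burnt)
Step 6: cell (2,2)='.' (+0 fires, +1 burnt)
  fire out at step 6

2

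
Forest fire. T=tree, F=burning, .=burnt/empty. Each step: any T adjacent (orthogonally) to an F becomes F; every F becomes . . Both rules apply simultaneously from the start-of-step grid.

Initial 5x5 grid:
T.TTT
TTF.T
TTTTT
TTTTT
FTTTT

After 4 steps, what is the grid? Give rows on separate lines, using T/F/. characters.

Step 1: 5 trees catch fire, 2 burn out
  T.FTT
  TF..T
  TTFTT
  FTTTT
  .FTTT
Step 2: 8 trees catch fire, 5 burn out
  T..FT
  F...T
  FF.FT
  .FFTT
  ..FTT
Step 3: 5 trees catch fire, 8 burn out
  F...F
  ....T
  ....F
  ...FT
  ...FT
Step 4: 3 trees catch fire, 5 burn out
  .....
  ....F
  .....
  ....F
  ....F

.....
....F
.....
....F
....F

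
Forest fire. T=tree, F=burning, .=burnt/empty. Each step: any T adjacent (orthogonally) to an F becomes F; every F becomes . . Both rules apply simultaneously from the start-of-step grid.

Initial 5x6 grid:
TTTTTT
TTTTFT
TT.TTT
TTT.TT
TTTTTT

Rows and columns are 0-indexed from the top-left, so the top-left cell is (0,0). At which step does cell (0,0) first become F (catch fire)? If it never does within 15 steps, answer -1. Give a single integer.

Step 1: cell (0,0)='T' (+4 fires, +1 burnt)
Step 2: cell (0,0)='T' (+6 fires, +4 burnt)
Step 3: cell (0,0)='T' (+4 fires, +6 burnt)
Step 4: cell (0,0)='T' (+5 fires, +4 burnt)
Step 5: cell (0,0)='F' (+4 fires, +5 burnt)
  -> target ignites at step 5
Step 6: cell (0,0)='.' (+3 fires, +4 burnt)
Step 7: cell (0,0)='.' (+1 fires, +3 burnt)
Step 8: cell (0,0)='.' (+0 fires, +1 burnt)
  fire out at step 8

5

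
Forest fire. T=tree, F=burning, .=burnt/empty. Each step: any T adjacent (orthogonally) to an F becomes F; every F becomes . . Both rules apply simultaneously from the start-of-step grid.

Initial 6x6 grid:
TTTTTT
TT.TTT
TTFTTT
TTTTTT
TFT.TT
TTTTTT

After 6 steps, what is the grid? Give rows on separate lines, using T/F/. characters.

Step 1: 7 trees catch fire, 2 burn out
  TTTTTT
  TT.TTT
  TF.FTT
  TFFTTT
  F.F.TT
  TFTTTT
Step 2: 8 trees catch fire, 7 burn out
  TTTTTT
  TF.FTT
  F...FT
  F..FTT
  ....TT
  F.FTTT
Step 3: 7 trees catch fire, 8 burn out
  TFTFTT
  F...FT
  .....F
  ....FT
  ....TT
  ...FTT
Step 4: 7 trees catch fire, 7 burn out
  F.F.FT
  .....F
  ......
  .....F
  ....FT
  ....FT
Step 5: 3 trees catch fire, 7 burn out
  .....F
  ......
  ......
  ......
  .....F
  .....F
Step 6: 0 trees catch fire, 3 burn out
  ......
  ......
  ......
  ......
  ......
  ......

......
......
......
......
......
......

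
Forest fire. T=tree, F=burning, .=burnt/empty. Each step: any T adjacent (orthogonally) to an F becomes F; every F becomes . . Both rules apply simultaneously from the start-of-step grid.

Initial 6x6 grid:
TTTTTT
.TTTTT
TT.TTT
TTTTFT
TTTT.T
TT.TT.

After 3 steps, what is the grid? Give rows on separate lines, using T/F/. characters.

Step 1: 3 trees catch fire, 1 burn out
  TTTTTT
  .TTTTT
  TT.TFT
  TTTF.F
  TTTT.T
  TT.TT.
Step 2: 6 trees catch fire, 3 burn out
  TTTTTT
  .TTTFT
  TT.F.F
  TTF...
  TTTF.F
  TT.TT.
Step 3: 6 trees catch fire, 6 burn out
  TTTTFT
  .TTF.F
  TT....
  TF....
  TTF...
  TT.FT.

TTTTFT
.TTF.F
TT....
TF....
TTF...
TT.FT.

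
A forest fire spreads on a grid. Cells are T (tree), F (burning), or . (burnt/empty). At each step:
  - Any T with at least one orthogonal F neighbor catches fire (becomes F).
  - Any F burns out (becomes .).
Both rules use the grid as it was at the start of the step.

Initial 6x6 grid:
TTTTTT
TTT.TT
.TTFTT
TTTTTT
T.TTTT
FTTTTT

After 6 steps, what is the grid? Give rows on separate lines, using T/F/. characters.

Step 1: 5 trees catch fire, 2 burn out
  TTTTTT
  TTT.TT
  .TF.FT
  TTTFTT
  F.TTTT
  .FTTTT
Step 2: 9 trees catch fire, 5 burn out
  TTTTTT
  TTF.FT
  .F...F
  FTF.FT
  ..TFTT
  ..FTTT
Step 3: 9 trees catch fire, 9 burn out
  TTFTFT
  TF...F
  ......
  .F...F
  ..F.FT
  ...FTT
Step 4: 6 trees catch fire, 9 burn out
  TF.F.F
  F.....
  ......
  ......
  .....F
  ....FT
Step 5: 2 trees catch fire, 6 burn out
  F.....
  ......
  ......
  ......
  ......
  .....F
Step 6: 0 trees catch fire, 2 burn out
  ......
  ......
  ......
  ......
  ......
  ......

......
......
......
......
......
......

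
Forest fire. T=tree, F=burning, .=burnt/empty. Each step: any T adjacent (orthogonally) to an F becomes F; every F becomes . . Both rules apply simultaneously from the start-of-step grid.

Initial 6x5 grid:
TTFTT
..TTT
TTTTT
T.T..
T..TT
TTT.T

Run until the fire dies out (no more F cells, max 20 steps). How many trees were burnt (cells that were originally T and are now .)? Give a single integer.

Step 1: +3 fires, +1 burnt (F count now 3)
Step 2: +4 fires, +3 burnt (F count now 4)
Step 3: +4 fires, +4 burnt (F count now 4)
Step 4: +2 fires, +4 burnt (F count now 2)
Step 5: +1 fires, +2 burnt (F count now 1)
Step 6: +1 fires, +1 burnt (F count now 1)
Step 7: +1 fires, +1 burnt (F count now 1)
Step 8: +1 fires, +1 burnt (F count now 1)
Step 9: +1 fires, +1 burnt (F count now 1)
Step 10: +0 fires, +1 burnt (F count now 0)
Fire out after step 10
Initially T: 21, now '.': 27
Total burnt (originally-T cells now '.'): 18

Answer: 18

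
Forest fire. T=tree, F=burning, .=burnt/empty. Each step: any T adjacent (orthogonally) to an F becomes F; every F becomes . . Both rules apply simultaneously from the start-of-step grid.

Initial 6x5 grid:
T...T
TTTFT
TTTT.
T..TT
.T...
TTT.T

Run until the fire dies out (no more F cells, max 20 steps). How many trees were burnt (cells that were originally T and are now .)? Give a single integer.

Step 1: +3 fires, +1 burnt (F count now 3)
Step 2: +4 fires, +3 burnt (F count now 4)
Step 3: +3 fires, +4 burnt (F count now 3)
Step 4: +2 fires, +3 burnt (F count now 2)
Step 5: +1 fires, +2 burnt (F count now 1)
Step 6: +0 fires, +1 burnt (F count now 0)
Fire out after step 6
Initially T: 18, now '.': 25
Total burnt (originally-T cells now '.'): 13

Answer: 13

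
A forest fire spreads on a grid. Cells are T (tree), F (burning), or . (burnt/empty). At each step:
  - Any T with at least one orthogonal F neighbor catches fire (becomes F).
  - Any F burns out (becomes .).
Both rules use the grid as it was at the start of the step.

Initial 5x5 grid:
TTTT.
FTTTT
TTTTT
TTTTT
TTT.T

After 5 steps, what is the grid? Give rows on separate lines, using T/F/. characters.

Step 1: 3 trees catch fire, 1 burn out
  FTTT.
  .FTTT
  FTTTT
  TTTTT
  TTT.T
Step 2: 4 trees catch fire, 3 burn out
  .FTT.
  ..FTT
  .FTTT
  FTTTT
  TTT.T
Step 3: 5 trees catch fire, 4 burn out
  ..FT.
  ...FT
  ..FTT
  .FTTT
  FTT.T
Step 4: 5 trees catch fire, 5 burn out
  ...F.
  ....F
  ...FT
  ..FTT
  .FT.T
Step 5: 3 trees catch fire, 5 burn out
  .....
  .....
  ....F
  ...FT
  ..F.T

.....
.....
....F
...FT
..F.T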